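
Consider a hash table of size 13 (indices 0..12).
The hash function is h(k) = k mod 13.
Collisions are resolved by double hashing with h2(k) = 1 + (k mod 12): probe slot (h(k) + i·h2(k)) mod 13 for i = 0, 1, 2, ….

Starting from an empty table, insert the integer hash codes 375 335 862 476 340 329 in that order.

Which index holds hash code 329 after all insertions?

375: h=11 -> slot 11
335: h=10 -> slot 10
862: h=4 -> slot 4
476: h=8 -> slot 8
340: h=2 -> slot 2
329: h=4, h2=6, probe 4,10,3 -> slot 3
Table: [_, _, 340, 329, 862, _, _, _, 476, _, 335, 375, _]

3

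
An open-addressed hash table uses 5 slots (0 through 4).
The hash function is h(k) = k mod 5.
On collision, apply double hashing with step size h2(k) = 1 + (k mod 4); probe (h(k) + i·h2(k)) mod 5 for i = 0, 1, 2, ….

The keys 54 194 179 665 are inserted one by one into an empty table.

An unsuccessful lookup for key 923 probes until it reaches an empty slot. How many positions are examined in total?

54 hashes to 4; slot 4 is free -> place at 4.
194 hashes to 4, h2=3; 4 taken -> place at 2.
179 hashes to 4, h2=4; 4 taken -> place at 3.
665 hashes to 0; slot 0 is free -> place at 0.
Table: [665, _, 194, 179, 54]
Lookup 923: h=3, h2=4, probe 3,2,1 → slot 1 empty, not found.

3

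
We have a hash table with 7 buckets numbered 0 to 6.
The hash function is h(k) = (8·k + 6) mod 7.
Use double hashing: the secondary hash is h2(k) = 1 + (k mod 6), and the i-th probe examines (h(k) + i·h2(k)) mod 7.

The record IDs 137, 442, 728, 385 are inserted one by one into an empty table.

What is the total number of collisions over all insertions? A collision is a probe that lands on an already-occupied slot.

1

137: h=3 => slot 3
442: h=0 => slot 0
728: h=6 => slot 6
385: h=6, h2=2, probe 6,1 => slot 1
Table: [442, 385, ∅, 137, ∅, ∅, 728]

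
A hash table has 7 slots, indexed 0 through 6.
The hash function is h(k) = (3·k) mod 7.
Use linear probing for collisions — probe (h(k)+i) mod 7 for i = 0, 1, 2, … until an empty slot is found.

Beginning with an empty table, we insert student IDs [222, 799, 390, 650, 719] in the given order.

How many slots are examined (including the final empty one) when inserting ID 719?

5

222 hashes to 1; slot 1 is free => place at 1.
799 hashes to 3; slot 3 is free => place at 3.
390 hashes to 1; 1 taken => place at 2.
650 hashes to 4; slot 4 is free => place at 4.
719 hashes to 1; 1,2,3,4 taken => place at 5.
Table: [—, 222, 390, 799, 650, 719, —]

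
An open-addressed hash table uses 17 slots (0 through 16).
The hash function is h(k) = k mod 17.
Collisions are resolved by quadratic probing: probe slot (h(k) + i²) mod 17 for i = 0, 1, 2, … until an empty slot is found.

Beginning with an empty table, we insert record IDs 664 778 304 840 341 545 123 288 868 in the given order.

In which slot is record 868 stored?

10

664: h=1 => slot 1
778: h=13 => slot 13
304: h=15 => slot 15
840: h=7 => slot 7
341: h=1, probe 1,2 => slot 2
545: h=1, probe 1,2,5 => slot 5
123: h=4 => slot 4
288: h=16 => slot 16
868: h=1, probe 1,2,5,10 => slot 10
Table: [-, 664, 341, -, 123, 545, -, 840, -, -, 868, -, -, 778, -, 304, 288]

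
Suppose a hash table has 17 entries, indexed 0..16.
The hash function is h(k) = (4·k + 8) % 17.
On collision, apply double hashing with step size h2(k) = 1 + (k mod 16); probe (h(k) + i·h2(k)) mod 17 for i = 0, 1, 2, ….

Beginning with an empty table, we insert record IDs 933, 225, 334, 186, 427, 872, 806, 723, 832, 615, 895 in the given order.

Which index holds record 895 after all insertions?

933: h=0 → slot 0
225: h=7 → slot 7
334: h=1 → slot 1
186: h=4 → slot 4
427: h=16 → slot 16
872: h=11 → slot 11
806: h=2 → slot 2
723: h=10 → slot 10
832: h=4, h2=1, probe 4,5 → slot 5
615: h=3 → slot 3
895: h=1, h2=16, probe 1,0,16,15 → slot 15
Table: [933, 334, 806, 615, 186, 832, —, 225, —, —, 723, 872, —, —, —, 895, 427]

15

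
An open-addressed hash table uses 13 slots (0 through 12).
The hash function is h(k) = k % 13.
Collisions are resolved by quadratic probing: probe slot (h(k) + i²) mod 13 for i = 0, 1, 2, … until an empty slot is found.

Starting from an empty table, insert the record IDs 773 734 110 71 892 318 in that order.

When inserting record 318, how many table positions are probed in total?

5

Insert 773: h=6, slot 6 empty -> index 6.
Insert 734: h=6, slot 6 occupied -> index 7.
Insert 110: h=6, slots 6,7 occupied -> index 10.
Insert 71: h=6, slots 6,7,10 occupied -> index 2.
Insert 892: h=8, slot 8 empty -> index 8.
Insert 318: h=6, slots 6,7,10,2 occupied -> index 9.
Table: [∅, ∅, 71, ∅, ∅, ∅, 773, 734, 892, 318, 110, ∅, ∅]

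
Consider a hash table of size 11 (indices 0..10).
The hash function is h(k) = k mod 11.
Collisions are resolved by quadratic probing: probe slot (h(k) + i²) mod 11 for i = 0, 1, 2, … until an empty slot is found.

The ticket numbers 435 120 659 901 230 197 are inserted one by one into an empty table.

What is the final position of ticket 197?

Insert 435: h=6, slot 6 empty → index 6.
Insert 120: h=10, slot 10 empty → index 10.
Insert 659: h=10, slot 10 occupied → index 0.
Insert 901: h=10, slots 10,0 occupied → index 3.
Insert 230: h=10, slots 10,0,3 occupied → index 8.
Insert 197: h=10, slots 10,0,3,8 occupied → index 4.
Table: [659, _, _, 901, 197, _, 435, _, 230, _, 120]

4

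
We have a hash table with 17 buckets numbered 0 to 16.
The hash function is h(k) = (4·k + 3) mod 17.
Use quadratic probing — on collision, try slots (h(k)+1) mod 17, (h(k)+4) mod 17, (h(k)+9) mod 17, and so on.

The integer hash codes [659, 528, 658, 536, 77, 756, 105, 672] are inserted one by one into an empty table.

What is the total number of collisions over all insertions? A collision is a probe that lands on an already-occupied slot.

3

Insert 659: h=4, slot 4 empty -> index 4.
Insert 528: h=7, slot 7 empty -> index 7.
Insert 658: h=0, slot 0 empty -> index 0.
Insert 536: h=5, slot 5 empty -> index 5.
Insert 77: h=5, slot 5 occupied -> index 6.
Insert 756: h=1, slot 1 empty -> index 1.
Insert 105: h=15, slot 15 empty -> index 15.
Insert 672: h=5, slots 5,6 occupied -> index 9.
Table: [658, 756, -, -, 659, 536, 77, 528, -, 672, -, -, -, -, -, 105, -]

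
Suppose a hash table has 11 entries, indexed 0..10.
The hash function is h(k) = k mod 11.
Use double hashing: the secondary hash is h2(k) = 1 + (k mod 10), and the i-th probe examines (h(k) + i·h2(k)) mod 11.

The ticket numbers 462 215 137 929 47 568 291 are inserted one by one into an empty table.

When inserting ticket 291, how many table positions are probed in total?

462 hashes to 0; slot 0 is free => place at 0.
215 hashes to 6; slot 6 is free => place at 6.
137 hashes to 5; slot 5 is free => place at 5.
929 hashes to 5, h2=10; 5 taken => place at 4.
47 hashes to 3; slot 3 is free => place at 3.
568 hashes to 7; slot 7 is free => place at 7.
291 hashes to 5, h2=2; 5,7 taken => place at 9.
Table: [462, ∅, ∅, 47, 929, 137, 215, 568, ∅, 291, ∅]

3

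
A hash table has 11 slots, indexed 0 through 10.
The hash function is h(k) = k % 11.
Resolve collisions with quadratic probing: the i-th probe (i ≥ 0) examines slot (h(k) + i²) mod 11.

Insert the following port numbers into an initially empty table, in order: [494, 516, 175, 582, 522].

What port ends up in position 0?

494 hashes to 10; slot 10 is free => place at 10.
516 hashes to 10; 10 taken => place at 0.
175 hashes to 10; 10,0 taken => place at 3.
582 hashes to 10; 10,0,3 taken => place at 8.
522 hashes to 5; slot 5 is free => place at 5.
Table: [516, -, -, 175, -, 522, -, -, 582, -, 494]

516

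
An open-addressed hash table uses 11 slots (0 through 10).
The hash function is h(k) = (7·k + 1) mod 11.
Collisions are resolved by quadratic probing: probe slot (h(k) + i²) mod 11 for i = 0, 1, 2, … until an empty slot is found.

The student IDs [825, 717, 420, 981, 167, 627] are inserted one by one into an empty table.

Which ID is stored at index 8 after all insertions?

825: h=1 -> slot 1
717: h=4 -> slot 4
420: h=4, probe 4,5 -> slot 5
981: h=4, probe 4,5,8 -> slot 8
167: h=4, probe 4,5,8,2 -> slot 2
627: h=1, probe 1,2,5,10 -> slot 10
Table: [∅, 825, 167, ∅, 717, 420, ∅, ∅, 981, ∅, 627]

981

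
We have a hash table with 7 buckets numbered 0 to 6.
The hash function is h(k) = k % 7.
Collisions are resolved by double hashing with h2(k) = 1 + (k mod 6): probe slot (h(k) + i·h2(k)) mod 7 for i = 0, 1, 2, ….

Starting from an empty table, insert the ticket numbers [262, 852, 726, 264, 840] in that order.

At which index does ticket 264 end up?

0

Insert 262: h=3, slot 3 empty → index 3.
Insert 852: h=5, slot 5 empty → index 5.
Insert 726: h=5, h2=1, slot 5 occupied → index 6.
Insert 264: h=5, h2=1, slots 5,6 occupied → index 0.
Insert 840: h=0, h2=1, slot 0 occupied → index 1.
Table: [264, 840, _, 262, _, 852, 726]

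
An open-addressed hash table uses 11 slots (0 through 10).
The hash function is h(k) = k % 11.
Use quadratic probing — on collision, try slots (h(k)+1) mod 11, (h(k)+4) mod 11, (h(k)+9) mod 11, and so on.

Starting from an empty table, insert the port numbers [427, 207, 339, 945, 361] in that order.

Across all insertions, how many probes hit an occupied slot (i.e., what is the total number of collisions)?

7

Insert 427: h=9, slot 9 empty => index 9.
Insert 207: h=9, slot 9 occupied => index 10.
Insert 339: h=9, slots 9,10 occupied => index 2.
Insert 945: h=10, slot 10 occupied => index 0.
Insert 361: h=9, slots 9,10,2 occupied => index 7.
Table: [945, -, 339, -, -, -, -, 361, -, 427, 207]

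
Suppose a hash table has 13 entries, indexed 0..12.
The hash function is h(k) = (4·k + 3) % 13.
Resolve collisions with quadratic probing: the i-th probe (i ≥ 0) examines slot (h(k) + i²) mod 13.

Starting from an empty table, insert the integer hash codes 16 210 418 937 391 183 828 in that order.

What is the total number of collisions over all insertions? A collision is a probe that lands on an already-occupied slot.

5

Insert 16: h=2, slot 2 empty → index 2.
Insert 210: h=11, slot 11 empty → index 11.
Insert 418: h=11, slot 11 occupied → index 12.
Insert 937: h=7, slot 7 empty → index 7.
Insert 391: h=7, slot 7 occupied → index 8.
Insert 183: h=7, slots 7,8,11 occupied → index 3.
Insert 828: h=0, slot 0 empty → index 0.
Table: [828, —, 16, 183, —, —, —, 937, 391, —, —, 210, 418]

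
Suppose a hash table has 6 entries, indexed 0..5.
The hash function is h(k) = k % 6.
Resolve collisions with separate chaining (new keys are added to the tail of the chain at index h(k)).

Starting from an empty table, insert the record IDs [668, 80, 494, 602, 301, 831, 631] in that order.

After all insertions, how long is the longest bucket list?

Insert 668: h=2, bucket 2 empty -> new chain.
Insert 80: h=2, bucket 2 nonempty -> append to chain.
Insert 494: h=2, bucket 2 nonempty -> append to chain.
Insert 602: h=2, bucket 2 nonempty -> append to chain.
Insert 301: h=1, bucket 1 empty -> new chain.
Insert 831: h=3, bucket 3 empty -> new chain.
Insert 631: h=1, bucket 1 nonempty -> append to chain.
Final buckets:
0: -
1: 301 -> 631
2: 668 -> 80 -> 494 -> 602
3: 831
4: -
5: -

4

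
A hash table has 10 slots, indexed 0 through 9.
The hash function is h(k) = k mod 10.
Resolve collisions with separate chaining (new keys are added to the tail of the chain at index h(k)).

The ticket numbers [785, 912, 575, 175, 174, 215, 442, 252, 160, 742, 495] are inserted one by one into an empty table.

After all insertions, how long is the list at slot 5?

5

Insert 785: h=5, bucket 5 empty -> new chain.
Insert 912: h=2, bucket 2 empty -> new chain.
Insert 575: h=5, bucket 5 nonempty -> append to chain.
Insert 175: h=5, bucket 5 nonempty -> append to chain.
Insert 174: h=4, bucket 4 empty -> new chain.
Insert 215: h=5, bucket 5 nonempty -> append to chain.
Insert 442: h=2, bucket 2 nonempty -> append to chain.
Insert 252: h=2, bucket 2 nonempty -> append to chain.
Insert 160: h=0, bucket 0 empty -> new chain.
Insert 742: h=2, bucket 2 nonempty -> append to chain.
Insert 495: h=5, bucket 5 nonempty -> append to chain.
Final buckets:
0: 160
1: -
2: 912 -> 442 -> 252 -> 742
3: -
4: 174
5: 785 -> 575 -> 175 -> 215 -> 495
6: -
7: -
8: -
9: -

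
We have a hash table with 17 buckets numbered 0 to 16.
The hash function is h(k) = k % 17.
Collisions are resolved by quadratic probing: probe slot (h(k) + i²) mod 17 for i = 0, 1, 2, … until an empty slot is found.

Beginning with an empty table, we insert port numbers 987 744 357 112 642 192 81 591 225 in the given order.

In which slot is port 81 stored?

12

987 hashes to 1; slot 1 is free → place at 1.
744 hashes to 13; slot 13 is free → place at 13.
357 hashes to 0; slot 0 is free → place at 0.
112 hashes to 10; slot 10 is free → place at 10.
642 hashes to 13; 13 taken → place at 14.
192 hashes to 5; slot 5 is free → place at 5.
81 hashes to 13; 13,14,0,5 taken → place at 12.
591 hashes to 13; 13,14,0,5,12 taken → place at 4.
225 hashes to 4; 4,5 taken → place at 8.
Table: [357, 987, ., ., 591, 192, ., ., 225, ., 112, ., 81, 744, 642, ., .]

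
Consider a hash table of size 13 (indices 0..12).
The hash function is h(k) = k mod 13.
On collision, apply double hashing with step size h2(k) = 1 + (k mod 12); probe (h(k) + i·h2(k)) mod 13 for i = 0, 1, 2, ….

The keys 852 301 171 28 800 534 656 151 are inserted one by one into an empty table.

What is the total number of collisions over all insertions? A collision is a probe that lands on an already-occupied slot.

Insert 852: h=7, slot 7 empty -> index 7.
Insert 301: h=2, slot 2 empty -> index 2.
Insert 171: h=2, h2=4, slot 2 occupied -> index 6.
Insert 28: h=2, h2=5, slots 2,7 occupied -> index 12.
Insert 800: h=7, h2=9, slot 7 occupied -> index 3.
Insert 534: h=1, slot 1 empty -> index 1.
Insert 656: h=6, h2=9, slots 6,2 occupied -> index 11.
Insert 151: h=8, slot 8 empty -> index 8.
Table: [_, 534, 301, 800, _, _, 171, 852, 151, _, _, 656, 28]

6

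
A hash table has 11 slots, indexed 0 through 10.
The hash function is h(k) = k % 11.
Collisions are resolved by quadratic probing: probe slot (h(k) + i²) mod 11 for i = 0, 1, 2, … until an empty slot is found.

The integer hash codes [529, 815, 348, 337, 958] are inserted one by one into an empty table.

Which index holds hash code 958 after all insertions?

529: h=1 => slot 1
815: h=1, probe 1,2 => slot 2
348: h=7 => slot 7
337: h=7, probe 7,8 => slot 8
958: h=1, probe 1,2,5 => slot 5
Table: [—, 529, 815, —, —, 958, —, 348, 337, —, —]

5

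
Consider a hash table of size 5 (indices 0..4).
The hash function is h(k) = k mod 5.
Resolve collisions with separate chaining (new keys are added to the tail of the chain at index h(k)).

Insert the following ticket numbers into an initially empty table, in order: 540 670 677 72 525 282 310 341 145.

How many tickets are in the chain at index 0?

540 → bucket 0
670 → bucket 0 (collision)
677 → bucket 2
72 → bucket 2 (collision)
525 → bucket 0 (collision)
282 → bucket 2 (collision)
310 → bucket 0 (collision)
341 → bucket 1
145 → bucket 0 (collision)
Final buckets:
0: 540 -> 670 -> 525 -> 310 -> 145
1: 341
2: 677 -> 72 -> 282
3: ∅
4: ∅

5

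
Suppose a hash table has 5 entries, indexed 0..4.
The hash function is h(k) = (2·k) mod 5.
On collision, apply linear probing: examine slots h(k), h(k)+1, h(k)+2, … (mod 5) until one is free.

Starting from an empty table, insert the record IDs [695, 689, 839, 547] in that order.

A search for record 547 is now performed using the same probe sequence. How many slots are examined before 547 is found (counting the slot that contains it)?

Insert 695: h=0, slot 0 empty → index 0.
Insert 689: h=3, slot 3 empty → index 3.
Insert 839: h=3, slot 3 occupied → index 4.
Insert 547: h=4, slots 4,0 occupied → index 1.
Table: [695, 547, ∅, 689, 839]
Lookup 547: h=4, probe 4,0,1 → found at 1.

3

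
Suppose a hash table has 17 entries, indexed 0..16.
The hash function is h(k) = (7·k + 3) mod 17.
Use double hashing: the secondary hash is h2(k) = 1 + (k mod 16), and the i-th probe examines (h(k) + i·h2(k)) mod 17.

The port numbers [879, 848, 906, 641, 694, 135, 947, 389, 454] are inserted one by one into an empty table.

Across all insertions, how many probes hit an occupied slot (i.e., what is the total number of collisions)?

7

Insert 879: h=2, slot 2 empty → index 2.
Insert 848: h=6, slot 6 empty → index 6.
Insert 906: h=4, slot 4 empty → index 4.
Insert 641: h=2, h2=2, slots 2,4,6 occupied → index 8.
Insert 694: h=16, slot 16 empty → index 16.
Insert 135: h=13, slot 13 empty → index 13.
Insert 947: h=2, h2=4, slots 2,6 occupied → index 10.
Insert 389: h=6, h2=6, slot 6 occupied → index 12.
Insert 454: h=2, h2=7, slot 2 occupied → index 9.
Table: [∅, ∅, 879, ∅, 906, ∅, 848, ∅, 641, 454, 947, ∅, 389, 135, ∅, ∅, 694]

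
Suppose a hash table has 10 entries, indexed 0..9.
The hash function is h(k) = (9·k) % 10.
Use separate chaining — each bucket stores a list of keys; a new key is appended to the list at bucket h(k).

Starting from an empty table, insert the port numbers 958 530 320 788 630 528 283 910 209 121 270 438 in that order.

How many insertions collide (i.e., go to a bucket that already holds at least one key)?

7

Insert 958: h=2, bucket 2 empty -> new chain.
Insert 530: h=0, bucket 0 empty -> new chain.
Insert 320: h=0, bucket 0 nonempty -> append to chain.
Insert 788: h=2, bucket 2 nonempty -> append to chain.
Insert 630: h=0, bucket 0 nonempty -> append to chain.
Insert 528: h=2, bucket 2 nonempty -> append to chain.
Insert 283: h=7, bucket 7 empty -> new chain.
Insert 910: h=0, bucket 0 nonempty -> append to chain.
Insert 209: h=1, bucket 1 empty -> new chain.
Insert 121: h=9, bucket 9 empty -> new chain.
Insert 270: h=0, bucket 0 nonempty -> append to chain.
Insert 438: h=2, bucket 2 nonempty -> append to chain.
Final buckets:
0: 530 -> 320 -> 630 -> 910 -> 270
1: 209
2: 958 -> 788 -> 528 -> 438
3: _
4: _
5: _
6: _
7: 283
8: _
9: 121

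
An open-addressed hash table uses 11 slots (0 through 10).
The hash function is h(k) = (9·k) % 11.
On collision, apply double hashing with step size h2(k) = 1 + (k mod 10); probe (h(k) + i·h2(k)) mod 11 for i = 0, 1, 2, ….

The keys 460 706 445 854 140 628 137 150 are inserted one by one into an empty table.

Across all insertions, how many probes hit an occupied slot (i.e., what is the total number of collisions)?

Insert 460: h=4, slot 4 empty => index 4.
Insert 706: h=7, slot 7 empty => index 7.
Insert 445: h=1, slot 1 empty => index 1.
Insert 854: h=8, slot 8 empty => index 8.
Insert 140: h=6, slot 6 empty => index 6.
Insert 628: h=9, slot 9 empty => index 9.
Insert 137: h=1, h2=8, slots 1,9,6 occupied => index 3.
Insert 150: h=8, h2=1, slots 8,9 occupied => index 10.
Table: [∅, 445, ∅, 137, 460, ∅, 140, 706, 854, 628, 150]

5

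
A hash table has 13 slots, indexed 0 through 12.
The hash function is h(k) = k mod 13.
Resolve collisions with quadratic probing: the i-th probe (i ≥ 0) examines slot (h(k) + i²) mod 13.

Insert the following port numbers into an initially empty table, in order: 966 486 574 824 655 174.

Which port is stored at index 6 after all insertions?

Insert 966: h=4, slot 4 empty -> index 4.
Insert 486: h=5, slot 5 empty -> index 5.
Insert 574: h=2, slot 2 empty -> index 2.
Insert 824: h=5, slot 5 occupied -> index 6.
Insert 655: h=5, slots 5,6 occupied -> index 9.
Insert 174: h=5, slots 5,6,9 occupied -> index 1.
Table: [-, 174, 574, -, 966, 486, 824, -, -, 655, -, -, -]

824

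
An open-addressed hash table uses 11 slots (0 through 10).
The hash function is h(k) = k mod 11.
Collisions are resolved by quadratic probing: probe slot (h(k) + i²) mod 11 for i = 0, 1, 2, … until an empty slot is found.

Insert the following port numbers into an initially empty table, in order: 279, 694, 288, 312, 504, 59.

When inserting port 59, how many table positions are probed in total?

279: h=4 => slot 4
694: h=1 => slot 1
288: h=2 => slot 2
312: h=4, probe 4,5 => slot 5
504: h=9 => slot 9
59: h=4, probe 4,5,8 => slot 8
Table: [_, 694, 288, _, 279, 312, _, _, 59, 504, _]

3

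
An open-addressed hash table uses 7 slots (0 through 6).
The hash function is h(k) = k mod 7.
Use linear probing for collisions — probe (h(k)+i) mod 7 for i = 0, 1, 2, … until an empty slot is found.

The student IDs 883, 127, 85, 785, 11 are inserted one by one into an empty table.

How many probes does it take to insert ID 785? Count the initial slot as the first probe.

883 hashes to 1; slot 1 is free → place at 1.
127 hashes to 1; 1 taken → place at 2.
85 hashes to 1; 1,2 taken → place at 3.
785 hashes to 1; 1,2,3 taken → place at 4.
11 hashes to 4; 4 taken → place at 5.
Table: [_, 883, 127, 85, 785, 11, _]

4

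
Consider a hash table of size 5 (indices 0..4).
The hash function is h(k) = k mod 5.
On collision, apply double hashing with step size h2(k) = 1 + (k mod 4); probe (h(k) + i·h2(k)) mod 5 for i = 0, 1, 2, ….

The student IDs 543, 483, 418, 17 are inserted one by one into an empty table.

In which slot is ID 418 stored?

1

543 hashes to 3; slot 3 is free => place at 3.
483 hashes to 3, h2=4; 3 taken => place at 2.
418 hashes to 3, h2=3; 3 taken => place at 1.
17 hashes to 2, h2=2; 2 taken => place at 4.
Table: [_, 418, 483, 543, 17]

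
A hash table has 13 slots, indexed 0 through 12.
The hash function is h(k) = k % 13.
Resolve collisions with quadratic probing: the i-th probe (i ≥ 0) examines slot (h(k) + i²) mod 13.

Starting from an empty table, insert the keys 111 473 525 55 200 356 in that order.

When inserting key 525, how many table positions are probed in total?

2

111: h=7 -> slot 7
473: h=5 -> slot 5
525: h=5, probe 5,6 -> slot 6
55: h=3 -> slot 3
200: h=5, probe 5,6,9 -> slot 9
356: h=5, probe 5,6,9,1 -> slot 1
Table: [., 356, ., 55, ., 473, 525, 111, ., 200, ., ., .]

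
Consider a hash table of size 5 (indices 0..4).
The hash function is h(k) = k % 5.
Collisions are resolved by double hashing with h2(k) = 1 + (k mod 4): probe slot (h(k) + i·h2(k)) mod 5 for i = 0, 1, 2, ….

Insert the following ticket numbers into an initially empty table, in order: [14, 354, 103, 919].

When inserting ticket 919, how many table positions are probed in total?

14 hashes to 4; slot 4 is free → place at 4.
354 hashes to 4, h2=3; 4 taken → place at 2.
103 hashes to 3; slot 3 is free → place at 3.
919 hashes to 4, h2=4; 4,3,2 taken → place at 1.
Table: [., 919, 354, 103, 14]

4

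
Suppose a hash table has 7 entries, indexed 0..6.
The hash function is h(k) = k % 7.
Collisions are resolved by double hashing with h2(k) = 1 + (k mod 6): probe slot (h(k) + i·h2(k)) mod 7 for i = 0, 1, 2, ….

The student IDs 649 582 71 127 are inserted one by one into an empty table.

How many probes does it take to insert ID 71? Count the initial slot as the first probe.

2

649: h=5 → slot 5
582: h=1 → slot 1
71: h=1, h2=6, probe 1,0 → slot 0
127: h=1, h2=2, probe 1,3 → slot 3
Table: [71, 582, _, 127, _, 649, _]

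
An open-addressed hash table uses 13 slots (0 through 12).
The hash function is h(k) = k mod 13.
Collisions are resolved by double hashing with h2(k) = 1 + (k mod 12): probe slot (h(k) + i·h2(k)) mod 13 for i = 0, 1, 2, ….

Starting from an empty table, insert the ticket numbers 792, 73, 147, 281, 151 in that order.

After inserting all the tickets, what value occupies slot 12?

792

Insert 792: h=12, slot 12 empty → index 12.
Insert 73: h=8, slot 8 empty → index 8.
Insert 147: h=4, slot 4 empty → index 4.
Insert 281: h=8, h2=6, slot 8 occupied → index 1.
Insert 151: h=8, h2=8, slot 8 occupied → index 3.
Table: [., 281, ., 151, 147, ., ., ., 73, ., ., ., 792]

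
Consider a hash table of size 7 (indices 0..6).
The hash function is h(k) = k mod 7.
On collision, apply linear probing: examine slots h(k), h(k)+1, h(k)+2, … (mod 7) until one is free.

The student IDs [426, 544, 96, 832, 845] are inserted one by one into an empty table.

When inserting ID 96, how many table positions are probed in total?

Insert 426: h=6, slot 6 empty => index 6.
Insert 544: h=5, slot 5 empty => index 5.
Insert 96: h=5, slots 5,6 occupied => index 0.
Insert 832: h=6, slots 6,0 occupied => index 1.
Insert 845: h=5, slots 5,6,0,1 occupied => index 2.
Table: [96, 832, 845, -, -, 544, 426]

3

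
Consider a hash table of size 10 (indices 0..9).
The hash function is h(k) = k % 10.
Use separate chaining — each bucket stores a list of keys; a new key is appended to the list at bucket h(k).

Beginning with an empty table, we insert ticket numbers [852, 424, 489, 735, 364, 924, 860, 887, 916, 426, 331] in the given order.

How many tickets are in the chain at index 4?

3

Insert 852: h=2, bucket 2 empty -> new chain.
Insert 424: h=4, bucket 4 empty -> new chain.
Insert 489: h=9, bucket 9 empty -> new chain.
Insert 735: h=5, bucket 5 empty -> new chain.
Insert 364: h=4, bucket 4 nonempty -> append to chain.
Insert 924: h=4, bucket 4 nonempty -> append to chain.
Insert 860: h=0, bucket 0 empty -> new chain.
Insert 887: h=7, bucket 7 empty -> new chain.
Insert 916: h=6, bucket 6 empty -> new chain.
Insert 426: h=6, bucket 6 nonempty -> append to chain.
Insert 331: h=1, bucket 1 empty -> new chain.
Final buckets:
0: 860
1: 331
2: 852
3: ∅
4: 424 -> 364 -> 924
5: 735
6: 916 -> 426
7: 887
8: ∅
9: 489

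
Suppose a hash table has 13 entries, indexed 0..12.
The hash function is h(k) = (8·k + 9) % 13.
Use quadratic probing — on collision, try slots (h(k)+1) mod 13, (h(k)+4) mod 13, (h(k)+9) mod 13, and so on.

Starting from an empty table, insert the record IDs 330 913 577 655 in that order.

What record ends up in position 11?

330: h=10 -> slot 10
913: h=7 -> slot 7
577: h=10, probe 10,11 -> slot 11
655: h=10, probe 10,11,1 -> slot 1
Table: [-, 655, -, -, -, -, -, 913, -, -, 330, 577, -]

577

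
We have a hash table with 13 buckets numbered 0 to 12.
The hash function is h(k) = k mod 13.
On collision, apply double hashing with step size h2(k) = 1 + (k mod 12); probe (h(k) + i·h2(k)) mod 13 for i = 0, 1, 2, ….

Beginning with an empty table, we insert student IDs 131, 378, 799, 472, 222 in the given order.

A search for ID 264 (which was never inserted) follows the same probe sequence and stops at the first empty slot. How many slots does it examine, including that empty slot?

131 hashes to 1; slot 1 is free => place at 1.
378 hashes to 1, h2=7; 1 taken => place at 8.
799 hashes to 6; slot 6 is free => place at 6.
472 hashes to 4; slot 4 is free => place at 4.
222 hashes to 1, h2=7; 1,8 taken => place at 2.
Table: [-, 131, 222, -, 472, -, 799, -, 378, -, -, -, -]
Lookup 264: h=4, h2=1, probe 4,5 → slot 5 empty, not found.

2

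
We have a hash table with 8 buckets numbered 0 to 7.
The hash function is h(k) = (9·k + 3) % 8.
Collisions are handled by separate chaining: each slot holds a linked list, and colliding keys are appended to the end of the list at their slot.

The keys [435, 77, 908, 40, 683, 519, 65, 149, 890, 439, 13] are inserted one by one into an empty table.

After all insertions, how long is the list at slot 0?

Insert 435: h=6, bucket 6 empty → new chain.
Insert 77: h=0, bucket 0 empty → new chain.
Insert 908: h=7, bucket 7 empty → new chain.
Insert 40: h=3, bucket 3 empty → new chain.
Insert 683: h=6, bucket 6 nonempty → append to chain.
Insert 519: h=2, bucket 2 empty → new chain.
Insert 65: h=4, bucket 4 empty → new chain.
Insert 149: h=0, bucket 0 nonempty → append to chain.
Insert 890: h=5, bucket 5 empty → new chain.
Insert 439: h=2, bucket 2 nonempty → append to chain.
Insert 13: h=0, bucket 0 nonempty → append to chain.
Final buckets:
0: 77 -> 149 -> 13
1: ∅
2: 519 -> 439
3: 40
4: 65
5: 890
6: 435 -> 683
7: 908

3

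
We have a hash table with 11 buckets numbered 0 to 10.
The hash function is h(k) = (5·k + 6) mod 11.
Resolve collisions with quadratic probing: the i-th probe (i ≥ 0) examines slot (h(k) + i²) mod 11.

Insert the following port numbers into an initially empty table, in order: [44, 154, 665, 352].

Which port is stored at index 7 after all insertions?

44 hashes to 6; slot 6 is free => place at 6.
154 hashes to 6; 6 taken => place at 7.
665 hashes to 9; slot 9 is free => place at 9.
352 hashes to 6; 6,7 taken => place at 10.
Table: [., ., ., ., ., ., 44, 154, ., 665, 352]

154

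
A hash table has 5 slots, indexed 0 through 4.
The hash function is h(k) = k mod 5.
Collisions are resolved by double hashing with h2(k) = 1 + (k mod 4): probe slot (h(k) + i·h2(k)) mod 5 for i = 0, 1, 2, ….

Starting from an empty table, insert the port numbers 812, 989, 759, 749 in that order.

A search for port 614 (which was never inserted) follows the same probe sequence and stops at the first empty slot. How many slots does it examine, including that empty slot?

3

812 hashes to 2; slot 2 is free → place at 2.
989 hashes to 4; slot 4 is free → place at 4.
759 hashes to 4, h2=4; 4 taken → place at 3.
749 hashes to 4, h2=2; 4 taken → place at 1.
Table: [-, 749, 812, 759, 989]
Lookup 614: h=4, h2=3, probe 4,2,0 → slot 0 empty, not found.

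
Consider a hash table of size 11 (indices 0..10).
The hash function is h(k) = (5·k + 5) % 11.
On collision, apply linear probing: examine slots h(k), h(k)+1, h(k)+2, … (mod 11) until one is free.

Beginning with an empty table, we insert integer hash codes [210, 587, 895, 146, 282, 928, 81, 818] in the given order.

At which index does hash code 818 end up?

8

Insert 210: h=10, slot 10 empty -> index 10.
Insert 587: h=3, slot 3 empty -> index 3.
Insert 895: h=3, slot 3 occupied -> index 4.
Insert 146: h=9, slot 9 empty -> index 9.
Insert 282: h=7, slot 7 empty -> index 7.
Insert 928: h=3, slots 3,4 occupied -> index 5.
Insert 81: h=3, slots 3,4,5 occupied -> index 6.
Insert 818: h=3, slots 3,4,5,6,7 occupied -> index 8.
Table: [-, -, -, 587, 895, 928, 81, 282, 818, 146, 210]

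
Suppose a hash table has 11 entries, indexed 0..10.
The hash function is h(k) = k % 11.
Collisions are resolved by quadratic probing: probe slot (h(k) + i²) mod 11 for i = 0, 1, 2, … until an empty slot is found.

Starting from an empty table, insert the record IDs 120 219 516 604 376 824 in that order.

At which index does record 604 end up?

120 hashes to 10; slot 10 is free -> place at 10.
219 hashes to 10; 10 taken -> place at 0.
516 hashes to 10; 10,0 taken -> place at 3.
604 hashes to 10; 10,0,3 taken -> place at 8.
376 hashes to 2; slot 2 is free -> place at 2.
824 hashes to 10; 10,0,3,8 taken -> place at 4.
Table: [219, —, 376, 516, 824, —, —, —, 604, —, 120]

8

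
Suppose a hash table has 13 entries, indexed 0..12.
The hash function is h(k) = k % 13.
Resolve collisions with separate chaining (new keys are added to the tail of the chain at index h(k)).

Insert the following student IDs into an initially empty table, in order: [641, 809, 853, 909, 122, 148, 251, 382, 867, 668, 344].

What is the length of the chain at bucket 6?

1

Insert 641: h=4, bucket 4 empty → new chain.
Insert 809: h=3, bucket 3 empty → new chain.
Insert 853: h=8, bucket 8 empty → new chain.
Insert 909: h=12, bucket 12 empty → new chain.
Insert 122: h=5, bucket 5 empty → new chain.
Insert 148: h=5, bucket 5 nonempty → append to chain.
Insert 251: h=4, bucket 4 nonempty → append to chain.
Insert 382: h=5, bucket 5 nonempty → append to chain.
Insert 867: h=9, bucket 9 empty → new chain.
Insert 668: h=5, bucket 5 nonempty → append to chain.
Insert 344: h=6, bucket 6 empty → new chain.
Final buckets:
0: —
1: —
2: —
3: 809
4: 641 -> 251
5: 122 -> 148 -> 382 -> 668
6: 344
7: —
8: 853
9: 867
10: —
11: —
12: 909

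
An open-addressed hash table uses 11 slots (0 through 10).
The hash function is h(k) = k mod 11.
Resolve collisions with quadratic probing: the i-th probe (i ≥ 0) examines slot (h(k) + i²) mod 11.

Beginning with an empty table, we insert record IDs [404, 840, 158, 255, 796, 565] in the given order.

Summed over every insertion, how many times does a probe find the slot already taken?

10

404: h=8 → slot 8
840: h=4 → slot 4
158: h=4, probe 4,5 → slot 5
255: h=2 → slot 2
796: h=4, probe 4,5,8,2,9 → slot 9
565: h=4, probe 4,5,8,2,9,7 → slot 7
Table: [., ., 255, ., 840, 158, ., 565, 404, 796, .]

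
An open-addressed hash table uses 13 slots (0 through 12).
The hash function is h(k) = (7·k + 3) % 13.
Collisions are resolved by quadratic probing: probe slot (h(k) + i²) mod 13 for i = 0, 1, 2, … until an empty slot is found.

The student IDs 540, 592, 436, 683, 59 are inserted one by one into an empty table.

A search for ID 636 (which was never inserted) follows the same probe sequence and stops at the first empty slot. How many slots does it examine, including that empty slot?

Insert 540: h=0, slot 0 empty => index 0.
Insert 592: h=0, slot 0 occupied => index 1.
Insert 436: h=0, slots 0,1 occupied => index 4.
Insert 683: h=0, slots 0,1,4 occupied => index 9.
Insert 59: h=0, slots 0,1,4,9 occupied => index 3.
Table: [540, 592, —, 59, 436, —, —, —, —, 683, —, —, —]
Lookup 636: h=9, probe 9,10 → slot 10 empty, not found.

2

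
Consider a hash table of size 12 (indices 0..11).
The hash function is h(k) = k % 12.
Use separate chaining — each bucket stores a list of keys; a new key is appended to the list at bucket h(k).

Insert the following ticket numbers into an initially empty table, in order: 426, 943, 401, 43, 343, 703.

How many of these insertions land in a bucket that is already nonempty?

426 → bucket 6
943 → bucket 7
401 → bucket 5
43 → bucket 7 (collision)
343 → bucket 7 (collision)
703 → bucket 7 (collision)
Final buckets:
0: ∅
1: ∅
2: ∅
3: ∅
4: ∅
5: 401
6: 426
7: 943 -> 43 -> 343 -> 703
8: ∅
9: ∅
10: ∅
11: ∅

3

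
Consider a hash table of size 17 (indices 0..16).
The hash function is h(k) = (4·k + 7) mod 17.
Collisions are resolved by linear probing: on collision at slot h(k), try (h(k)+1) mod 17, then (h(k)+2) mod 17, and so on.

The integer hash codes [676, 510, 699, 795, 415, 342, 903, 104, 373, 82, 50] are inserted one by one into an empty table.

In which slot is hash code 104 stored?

2

Insert 676: h=8, slot 8 empty -> index 8.
Insert 510: h=7, slot 7 empty -> index 7.
Insert 699: h=15, slot 15 empty -> index 15.
Insert 795: h=8, slot 8 occupied -> index 9.
Insert 415: h=1, slot 1 empty -> index 1.
Insert 342: h=15, slot 15 occupied -> index 16.
Insert 903: h=15, slots 15,16 occupied -> index 0.
Insert 104: h=15, slots 15,16,0,1 occupied -> index 2.
Insert 373: h=3, slot 3 empty -> index 3.
Insert 82: h=12, slot 12 empty -> index 12.
Insert 50: h=3, slot 3 occupied -> index 4.
Table: [903, 415, 104, 373, 50, ., ., 510, 676, 795, ., ., 82, ., ., 699, 342]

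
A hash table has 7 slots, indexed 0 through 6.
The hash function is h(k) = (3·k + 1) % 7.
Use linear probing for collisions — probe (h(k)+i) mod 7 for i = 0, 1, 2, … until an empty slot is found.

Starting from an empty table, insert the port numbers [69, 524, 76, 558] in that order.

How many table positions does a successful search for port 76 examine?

3

Insert 69: h=5, slot 5 empty -> index 5.
Insert 524: h=5, slot 5 occupied -> index 6.
Insert 76: h=5, slots 5,6 occupied -> index 0.
Insert 558: h=2, slot 2 empty -> index 2.
Table: [76, ., 558, ., ., 69, 524]
Lookup 76: h=5, probe 5,6,0 → found at 0.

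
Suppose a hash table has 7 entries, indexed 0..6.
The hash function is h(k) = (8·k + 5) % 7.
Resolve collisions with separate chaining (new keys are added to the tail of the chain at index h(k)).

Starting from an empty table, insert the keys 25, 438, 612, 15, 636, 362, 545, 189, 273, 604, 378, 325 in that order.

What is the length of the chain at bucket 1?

2

25 -> bucket 2
438 -> bucket 2 (collision)
612 -> bucket 1
15 -> bucket 6
636 -> bucket 4
362 -> bucket 3
545 -> bucket 4 (collision)
189 -> bucket 5
273 -> bucket 5 (collision)
604 -> bucket 0
378 -> bucket 5 (collision)
325 -> bucket 1 (collision)
Final buckets:
0: 604
1: 612 -> 325
2: 25 -> 438
3: 362
4: 636 -> 545
5: 189 -> 273 -> 378
6: 15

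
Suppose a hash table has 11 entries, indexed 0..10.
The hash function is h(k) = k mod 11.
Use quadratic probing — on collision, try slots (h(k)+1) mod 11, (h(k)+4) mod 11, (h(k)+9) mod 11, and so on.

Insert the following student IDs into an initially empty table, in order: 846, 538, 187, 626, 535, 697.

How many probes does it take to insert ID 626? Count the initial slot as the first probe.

3

Insert 846: h=10, slot 10 empty => index 10.
Insert 538: h=10, slot 10 occupied => index 0.
Insert 187: h=0, slot 0 occupied => index 1.
Insert 626: h=10, slots 10,0 occupied => index 3.
Insert 535: h=7, slot 7 empty => index 7.
Insert 697: h=4, slot 4 empty => index 4.
Table: [538, 187, —, 626, 697, —, —, 535, —, —, 846]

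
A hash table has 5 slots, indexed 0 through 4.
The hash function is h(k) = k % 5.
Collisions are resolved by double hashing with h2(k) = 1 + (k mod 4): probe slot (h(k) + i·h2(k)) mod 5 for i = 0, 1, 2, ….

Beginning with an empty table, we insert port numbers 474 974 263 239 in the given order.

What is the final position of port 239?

474 hashes to 4; slot 4 is free → place at 4.
974 hashes to 4, h2=3; 4 taken → place at 2.
263 hashes to 3; slot 3 is free → place at 3.
239 hashes to 4, h2=4; 4,3,2 taken → place at 1.
Table: [—, 239, 974, 263, 474]

1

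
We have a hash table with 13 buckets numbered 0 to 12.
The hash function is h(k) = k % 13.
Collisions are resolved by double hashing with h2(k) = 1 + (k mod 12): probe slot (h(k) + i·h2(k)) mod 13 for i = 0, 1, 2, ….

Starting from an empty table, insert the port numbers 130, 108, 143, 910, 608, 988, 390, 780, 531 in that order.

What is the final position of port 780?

130 hashes to 0; slot 0 is free → place at 0.
108 hashes to 4; slot 4 is free → place at 4.
143 hashes to 0, h2=12; 0 taken → place at 12.
910 hashes to 0, h2=11; 0 taken → place at 11.
608 hashes to 10; slot 10 is free → place at 10.
988 hashes to 0, h2=5; 0 taken → place at 5.
390 hashes to 0, h2=7; 0 taken → place at 7.
780 hashes to 0, h2=1; 0 taken → place at 1.
531 hashes to 11, h2=4; 11 taken → place at 2.
Table: [130, 780, 531, —, 108, 988, —, 390, —, —, 608, 910, 143]

1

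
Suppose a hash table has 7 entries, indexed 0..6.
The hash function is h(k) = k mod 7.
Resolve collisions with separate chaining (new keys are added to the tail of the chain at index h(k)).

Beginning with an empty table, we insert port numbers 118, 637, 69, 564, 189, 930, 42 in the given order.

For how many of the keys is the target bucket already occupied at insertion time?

Insert 118: h=6, bucket 6 empty -> new chain.
Insert 637: h=0, bucket 0 empty -> new chain.
Insert 69: h=6, bucket 6 nonempty -> append to chain.
Insert 564: h=4, bucket 4 empty -> new chain.
Insert 189: h=0, bucket 0 nonempty -> append to chain.
Insert 930: h=6, bucket 6 nonempty -> append to chain.
Insert 42: h=0, bucket 0 nonempty -> append to chain.
Final buckets:
0: 637 -> 189 -> 42
1: —
2: —
3: —
4: 564
5: —
6: 118 -> 69 -> 930

4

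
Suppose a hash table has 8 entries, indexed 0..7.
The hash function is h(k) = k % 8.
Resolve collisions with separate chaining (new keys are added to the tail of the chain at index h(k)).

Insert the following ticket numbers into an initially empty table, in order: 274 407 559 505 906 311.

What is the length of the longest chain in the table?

3

274 → bucket 2
407 → bucket 7
559 → bucket 7 (collision)
505 → bucket 1
906 → bucket 2 (collision)
311 → bucket 7 (collision)
Final buckets:
0: _
1: 505
2: 274 -> 906
3: _
4: _
5: _
6: _
7: 407 -> 559 -> 311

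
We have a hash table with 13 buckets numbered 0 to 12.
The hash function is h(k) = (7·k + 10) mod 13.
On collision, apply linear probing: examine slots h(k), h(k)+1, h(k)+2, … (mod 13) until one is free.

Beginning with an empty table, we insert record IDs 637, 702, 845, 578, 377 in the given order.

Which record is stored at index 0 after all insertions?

578

Insert 637: h=10, slot 10 empty → index 10.
Insert 702: h=10, slot 10 occupied → index 11.
Insert 845: h=10, slots 10,11 occupied → index 12.
Insert 578: h=0, slot 0 empty → index 0.
Insert 377: h=10, slots 10,11,12,0 occupied → index 1.
Table: [578, 377, _, _, _, _, _, _, _, _, 637, 702, 845]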